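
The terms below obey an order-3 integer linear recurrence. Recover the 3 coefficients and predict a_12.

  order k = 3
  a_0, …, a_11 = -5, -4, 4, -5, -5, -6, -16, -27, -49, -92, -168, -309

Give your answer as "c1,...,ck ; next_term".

  a_3 = 1·4 + 1·-4 + 1·-5 = -5
  a_4 = 1·-5 + 1·4 + 1·-4 = -5
  a_5 = 1·-5 + 1·-5 + 1·4 = -6
  a_6 = 1·-6 + 1·-5 + 1·-5 = -16
  a_7 = 1·-16 + 1·-6 + 1·-5 = -27
  a_8 = 1·-27 + 1·-16 + 1·-6 = -49
  a_9 = 1·-49 + 1·-27 + 1·-16 = -92
  a_10 = 1·-92 + 1·-49 + 1·-27 = -168
  a_11 = 1·-168 + 1·-92 + 1·-49 = -309
  a_12 = 1·-309 + 1·-168 + 1·-92 = -569

1,1,1 ; -569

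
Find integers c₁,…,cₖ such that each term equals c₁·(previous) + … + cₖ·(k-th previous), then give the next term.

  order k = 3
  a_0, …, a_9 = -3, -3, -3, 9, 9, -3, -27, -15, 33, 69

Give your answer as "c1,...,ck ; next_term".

0,-1,-2 ; -3

  a_3 = 0·-3 + -1·-3 + -2·-3 = 9
  a_4 = 0·9 + -1·-3 + -2·-3 = 9
  a_5 = 0·9 + -1·9 + -2·-3 = -3
  a_6 = 0·-3 + -1·9 + -2·9 = -27
  a_7 = 0·-27 + -1·-3 + -2·9 = -15
  a_8 = 0·-15 + -1·-27 + -2·-3 = 33
  a_9 = 0·33 + -1·-15 + -2·-27 = 69
  a_10 = 0·69 + -1·33 + -2·-15 = -3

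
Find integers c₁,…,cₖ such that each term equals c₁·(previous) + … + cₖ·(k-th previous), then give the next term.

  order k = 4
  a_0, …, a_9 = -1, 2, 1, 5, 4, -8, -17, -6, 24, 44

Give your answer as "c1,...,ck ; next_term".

  a_4 = 1·5 + -2·1 + 0·2 + -1·-1 = 4
  a_5 = 1·4 + -2·5 + 0·1 + -1·2 = -8
  a_6 = 1·-8 + -2·4 + 0·5 + -1·1 = -17
  a_7 = 1·-17 + -2·-8 + 0·4 + -1·5 = -6
  a_8 = 1·-6 + -2·-17 + 0·-8 + -1·4 = 24
  a_9 = 1·24 + -2·-6 + 0·-17 + -1·-8 = 44
  a_10 = 1·44 + -2·24 + 0·-6 + -1·-17 = 13

1,-2,0,-1 ; 13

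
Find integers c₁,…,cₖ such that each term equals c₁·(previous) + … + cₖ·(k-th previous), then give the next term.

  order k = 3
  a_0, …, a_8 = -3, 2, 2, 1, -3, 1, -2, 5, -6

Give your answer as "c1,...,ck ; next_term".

  a_3 = -1·2 + 0·2 + -1·-3 = 1
  a_4 = -1·1 + 0·2 + -1·2 = -3
  a_5 = -1·-3 + 0·1 + -1·2 = 1
  a_6 = -1·1 + 0·-3 + -1·1 = -2
  a_7 = -1·-2 + 0·1 + -1·-3 = 5
  a_8 = -1·5 + 0·-2 + -1·1 = -6
  a_9 = -1·-6 + 0·5 + -1·-2 = 8

-1,0,-1 ; 8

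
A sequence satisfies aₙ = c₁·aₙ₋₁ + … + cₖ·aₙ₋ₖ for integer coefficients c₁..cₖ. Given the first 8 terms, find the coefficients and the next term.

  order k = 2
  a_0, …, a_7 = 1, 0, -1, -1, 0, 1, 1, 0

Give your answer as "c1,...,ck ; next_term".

  a_2 = 1·0 + -1·1 = -1
  a_3 = 1·-1 + -1·0 = -1
  a_4 = 1·-1 + -1·-1 = 0
  a_5 = 1·0 + -1·-1 = 1
  a_6 = 1·1 + -1·0 = 1
  a_7 = 1·1 + -1·1 = 0
  a_8 = 1·0 + -1·1 = -1

1,-1 ; -1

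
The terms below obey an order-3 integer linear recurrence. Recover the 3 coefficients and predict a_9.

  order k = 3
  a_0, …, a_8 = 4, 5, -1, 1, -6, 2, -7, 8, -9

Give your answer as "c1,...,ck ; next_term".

  a_3 = 0·-1 + 1·5 + -1·4 = 1
  a_4 = 0·1 + 1·-1 + -1·5 = -6
  a_5 = 0·-6 + 1·1 + -1·-1 = 2
  a_6 = 0·2 + 1·-6 + -1·1 = -7
  a_7 = 0·-7 + 1·2 + -1·-6 = 8
  a_8 = 0·8 + 1·-7 + -1·2 = -9
  a_9 = 0·-9 + 1·8 + -1·-7 = 15

0,1,-1 ; 15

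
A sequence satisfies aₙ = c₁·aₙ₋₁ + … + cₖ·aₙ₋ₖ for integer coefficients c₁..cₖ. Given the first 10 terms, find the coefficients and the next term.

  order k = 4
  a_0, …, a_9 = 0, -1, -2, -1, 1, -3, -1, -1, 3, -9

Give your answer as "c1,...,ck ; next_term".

  a_4 = -1·-1 + 0·-2 + 0·-1 + 2·0 = 1
  a_5 = -1·1 + 0·-1 + 0·-2 + 2·-1 = -3
  a_6 = -1·-3 + 0·1 + 0·-1 + 2·-2 = -1
  a_7 = -1·-1 + 0·-3 + 0·1 + 2·-1 = -1
  a_8 = -1·-1 + 0·-1 + 0·-3 + 2·1 = 3
  a_9 = -1·3 + 0·-1 + 0·-1 + 2·-3 = -9
  a_10 = -1·-9 + 0·3 + 0·-1 + 2·-1 = 7

-1,0,0,2 ; 7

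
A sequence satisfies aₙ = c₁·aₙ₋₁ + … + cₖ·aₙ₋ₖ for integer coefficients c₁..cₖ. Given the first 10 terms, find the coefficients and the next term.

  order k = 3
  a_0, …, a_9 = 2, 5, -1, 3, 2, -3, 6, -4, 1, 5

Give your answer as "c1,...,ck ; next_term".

-1,0,1 ; -9

  a_3 = -1·-1 + 0·5 + 1·2 = 3
  a_4 = -1·3 + 0·-1 + 1·5 = 2
  a_5 = -1·2 + 0·3 + 1·-1 = -3
  a_6 = -1·-3 + 0·2 + 1·3 = 6
  a_7 = -1·6 + 0·-3 + 1·2 = -4
  a_8 = -1·-4 + 0·6 + 1·-3 = 1
  a_9 = -1·1 + 0·-4 + 1·6 = 5
  a_10 = -1·5 + 0·1 + 1·-4 = -9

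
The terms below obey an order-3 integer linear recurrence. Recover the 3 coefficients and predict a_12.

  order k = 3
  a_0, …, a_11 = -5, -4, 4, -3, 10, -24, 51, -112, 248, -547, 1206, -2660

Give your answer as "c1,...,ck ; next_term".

  a_3 = -2·4 + 0·-4 + -1·-5 = -3
  a_4 = -2·-3 + 0·4 + -1·-4 = 10
  a_5 = -2·10 + 0·-3 + -1·4 = -24
  a_6 = -2·-24 + 0·10 + -1·-3 = 51
  a_7 = -2·51 + 0·-24 + -1·10 = -112
  a_8 = -2·-112 + 0·51 + -1·-24 = 248
  a_9 = -2·248 + 0·-112 + -1·51 = -547
  a_10 = -2·-547 + 0·248 + -1·-112 = 1206
  a_11 = -2·1206 + 0·-547 + -1·248 = -2660
  a_12 = -2·-2660 + 0·1206 + -1·-547 = 5867

-2,0,-1 ; 5867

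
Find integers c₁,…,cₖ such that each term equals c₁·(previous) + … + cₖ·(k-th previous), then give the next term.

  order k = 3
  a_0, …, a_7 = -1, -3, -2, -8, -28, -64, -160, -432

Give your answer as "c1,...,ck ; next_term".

  a_3 = 2·-2 + 0·-3 + 4·-1 = -8
  a_4 = 2·-8 + 0·-2 + 4·-3 = -28
  a_5 = 2·-28 + 0·-8 + 4·-2 = -64
  a_6 = 2·-64 + 0·-28 + 4·-8 = -160
  a_7 = 2·-160 + 0·-64 + 4·-28 = -432
  a_8 = 2·-432 + 0·-160 + 4·-64 = -1120

2,0,4 ; -1120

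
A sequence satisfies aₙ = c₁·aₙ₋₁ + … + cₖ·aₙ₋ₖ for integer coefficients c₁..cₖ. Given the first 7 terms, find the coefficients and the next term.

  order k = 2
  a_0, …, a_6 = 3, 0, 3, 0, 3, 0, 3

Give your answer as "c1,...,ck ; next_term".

  a_2 = 0·0 + 1·3 = 3
  a_3 = 0·3 + 1·0 = 0
  a_4 = 0·0 + 1·3 = 3
  a_5 = 0·3 + 1·0 = 0
  a_6 = 0·0 + 1·3 = 3
  a_7 = 0·3 + 1·0 = 0

0,1 ; 0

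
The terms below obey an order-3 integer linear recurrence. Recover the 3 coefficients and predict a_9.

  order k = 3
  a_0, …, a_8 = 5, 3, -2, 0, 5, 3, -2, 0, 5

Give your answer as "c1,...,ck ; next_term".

1,-1,1 ; 3

  a_3 = 1·-2 + -1·3 + 1·5 = 0
  a_4 = 1·0 + -1·-2 + 1·3 = 5
  a_5 = 1·5 + -1·0 + 1·-2 = 3
  a_6 = 1·3 + -1·5 + 1·0 = -2
  a_7 = 1·-2 + -1·3 + 1·5 = 0
  a_8 = 1·0 + -1·-2 + 1·3 = 5
  a_9 = 1·5 + -1·0 + 1·-2 = 3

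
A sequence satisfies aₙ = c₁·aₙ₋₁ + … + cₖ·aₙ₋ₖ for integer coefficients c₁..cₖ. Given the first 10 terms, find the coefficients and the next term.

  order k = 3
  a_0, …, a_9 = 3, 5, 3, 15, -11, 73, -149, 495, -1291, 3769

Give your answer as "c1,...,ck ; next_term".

-2,3,2 ; -10421

  a_3 = -2·3 + 3·5 + 2·3 = 15
  a_4 = -2·15 + 3·3 + 2·5 = -11
  a_5 = -2·-11 + 3·15 + 2·3 = 73
  a_6 = -2·73 + 3·-11 + 2·15 = -149
  a_7 = -2·-149 + 3·73 + 2·-11 = 495
  a_8 = -2·495 + 3·-149 + 2·73 = -1291
  a_9 = -2·-1291 + 3·495 + 2·-149 = 3769
  a_10 = -2·3769 + 3·-1291 + 2·495 = -10421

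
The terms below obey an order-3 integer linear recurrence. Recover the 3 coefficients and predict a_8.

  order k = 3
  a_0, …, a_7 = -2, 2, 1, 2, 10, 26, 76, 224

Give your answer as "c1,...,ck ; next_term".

  a_3 = 2·1 + 2·2 + 2·-2 = 2
  a_4 = 2·2 + 2·1 + 2·2 = 10
  a_5 = 2·10 + 2·2 + 2·1 = 26
  a_6 = 2·26 + 2·10 + 2·2 = 76
  a_7 = 2·76 + 2·26 + 2·10 = 224
  a_8 = 2·224 + 2·76 + 2·26 = 652

2,2,2 ; 652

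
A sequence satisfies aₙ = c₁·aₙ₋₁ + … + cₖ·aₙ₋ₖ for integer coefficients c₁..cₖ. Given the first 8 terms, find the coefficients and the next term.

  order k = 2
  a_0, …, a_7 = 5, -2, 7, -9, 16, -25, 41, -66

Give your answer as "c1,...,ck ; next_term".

  a_2 = -1·-2 + 1·5 = 7
  a_3 = -1·7 + 1·-2 = -9
  a_4 = -1·-9 + 1·7 = 16
  a_5 = -1·16 + 1·-9 = -25
  a_6 = -1·-25 + 1·16 = 41
  a_7 = -1·41 + 1·-25 = -66
  a_8 = -1·-66 + 1·41 = 107

-1,1 ; 107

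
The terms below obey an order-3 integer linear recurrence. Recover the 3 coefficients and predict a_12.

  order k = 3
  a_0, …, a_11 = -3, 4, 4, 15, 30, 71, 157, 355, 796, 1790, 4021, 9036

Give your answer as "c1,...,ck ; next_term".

  a_3 = 2·4 + 1·4 + -1·-3 = 15
  a_4 = 2·15 + 1·4 + -1·4 = 30
  a_5 = 2·30 + 1·15 + -1·4 = 71
  a_6 = 2·71 + 1·30 + -1·15 = 157
  a_7 = 2·157 + 1·71 + -1·30 = 355
  a_8 = 2·355 + 1·157 + -1·71 = 796
  a_9 = 2·796 + 1·355 + -1·157 = 1790
  a_10 = 2·1790 + 1·796 + -1·355 = 4021
  a_11 = 2·4021 + 1·1790 + -1·796 = 9036
  a_12 = 2·9036 + 1·4021 + -1·1790 = 20303

2,1,-1 ; 20303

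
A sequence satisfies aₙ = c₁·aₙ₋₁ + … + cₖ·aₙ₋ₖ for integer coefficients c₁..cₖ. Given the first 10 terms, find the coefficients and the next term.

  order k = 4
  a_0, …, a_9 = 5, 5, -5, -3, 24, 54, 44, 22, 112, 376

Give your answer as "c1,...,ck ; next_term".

2,-2,2,2 ; 660

  a_4 = 2·-3 + -2·-5 + 2·5 + 2·5 = 24
  a_5 = 2·24 + -2·-3 + 2·-5 + 2·5 = 54
  a_6 = 2·54 + -2·24 + 2·-3 + 2·-5 = 44
  a_7 = 2·44 + -2·54 + 2·24 + 2·-3 = 22
  a_8 = 2·22 + -2·44 + 2·54 + 2·24 = 112
  a_9 = 2·112 + -2·22 + 2·44 + 2·54 = 376
  a_10 = 2·376 + -2·112 + 2·22 + 2·44 = 660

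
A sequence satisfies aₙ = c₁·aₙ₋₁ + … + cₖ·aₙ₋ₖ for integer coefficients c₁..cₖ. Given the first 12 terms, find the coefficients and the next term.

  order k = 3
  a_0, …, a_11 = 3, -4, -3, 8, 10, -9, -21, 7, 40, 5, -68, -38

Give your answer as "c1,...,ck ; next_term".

1,-2,1 ; 103

  a_3 = 1·-3 + -2·-4 + 1·3 = 8
  a_4 = 1·8 + -2·-3 + 1·-4 = 10
  a_5 = 1·10 + -2·8 + 1·-3 = -9
  a_6 = 1·-9 + -2·10 + 1·8 = -21
  a_7 = 1·-21 + -2·-9 + 1·10 = 7
  a_8 = 1·7 + -2·-21 + 1·-9 = 40
  a_9 = 1·40 + -2·7 + 1·-21 = 5
  a_10 = 1·5 + -2·40 + 1·7 = -68
  a_11 = 1·-68 + -2·5 + 1·40 = -38
  a_12 = 1·-38 + -2·-68 + 1·5 = 103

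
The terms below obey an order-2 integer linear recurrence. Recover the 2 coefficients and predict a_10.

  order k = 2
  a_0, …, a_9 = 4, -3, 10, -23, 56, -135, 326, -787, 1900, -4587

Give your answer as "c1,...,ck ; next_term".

-2,1 ; 11074

  a_2 = -2·-3 + 1·4 = 10
  a_3 = -2·10 + 1·-3 = -23
  a_4 = -2·-23 + 1·10 = 56
  a_5 = -2·56 + 1·-23 = -135
  a_6 = -2·-135 + 1·56 = 326
  a_7 = -2·326 + 1·-135 = -787
  a_8 = -2·-787 + 1·326 = 1900
  a_9 = -2·1900 + 1·-787 = -4587
  a_10 = -2·-4587 + 1·1900 = 11074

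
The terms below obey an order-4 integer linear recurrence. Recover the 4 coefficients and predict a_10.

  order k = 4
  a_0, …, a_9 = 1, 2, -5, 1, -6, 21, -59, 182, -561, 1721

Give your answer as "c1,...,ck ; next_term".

  a_4 = -3·1 + 0·-5 + -1·2 + -1·1 = -6
  a_5 = -3·-6 + 0·1 + -1·-5 + -1·2 = 21
  a_6 = -3·21 + 0·-6 + -1·1 + -1·-5 = -59
  a_7 = -3·-59 + 0·21 + -1·-6 + -1·1 = 182
  a_8 = -3·182 + 0·-59 + -1·21 + -1·-6 = -561
  a_9 = -3·-561 + 0·182 + -1·-59 + -1·21 = 1721
  a_10 = -3·1721 + 0·-561 + -1·182 + -1·-59 = -5286

-3,0,-1,-1 ; -5286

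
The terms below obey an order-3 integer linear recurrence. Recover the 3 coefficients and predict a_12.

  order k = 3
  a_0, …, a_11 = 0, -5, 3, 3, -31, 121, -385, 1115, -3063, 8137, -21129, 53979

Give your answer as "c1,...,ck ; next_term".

-4,-3,2 ; -136255

  a_3 = -4·3 + -3·-5 + 2·0 = 3
  a_4 = -4·3 + -3·3 + 2·-5 = -31
  a_5 = -4·-31 + -3·3 + 2·3 = 121
  a_6 = -4·121 + -3·-31 + 2·3 = -385
  a_7 = -4·-385 + -3·121 + 2·-31 = 1115
  a_8 = -4·1115 + -3·-385 + 2·121 = -3063
  a_9 = -4·-3063 + -3·1115 + 2·-385 = 8137
  a_10 = -4·8137 + -3·-3063 + 2·1115 = -21129
  a_11 = -4·-21129 + -3·8137 + 2·-3063 = 53979
  a_12 = -4·53979 + -3·-21129 + 2·8137 = -136255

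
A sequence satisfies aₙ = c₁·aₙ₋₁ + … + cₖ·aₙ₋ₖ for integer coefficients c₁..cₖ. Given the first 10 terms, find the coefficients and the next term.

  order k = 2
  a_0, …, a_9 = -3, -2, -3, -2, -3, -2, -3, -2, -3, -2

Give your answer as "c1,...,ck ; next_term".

  a_2 = 0·-2 + 1·-3 = -3
  a_3 = 0·-3 + 1·-2 = -2
  a_4 = 0·-2 + 1·-3 = -3
  a_5 = 0·-3 + 1·-2 = -2
  a_6 = 0·-2 + 1·-3 = -3
  a_7 = 0·-3 + 1·-2 = -2
  a_8 = 0·-2 + 1·-3 = -3
  a_9 = 0·-3 + 1·-2 = -2
  a_10 = 0·-2 + 1·-3 = -3

0,1 ; -3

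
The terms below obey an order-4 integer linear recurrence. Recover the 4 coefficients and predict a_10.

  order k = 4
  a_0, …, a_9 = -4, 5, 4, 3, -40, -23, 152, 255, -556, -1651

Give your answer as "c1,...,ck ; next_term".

  a_4 = 0·3 + -4·4 + -4·5 + 1·-4 = -40
  a_5 = 0·-40 + -4·3 + -4·4 + 1·5 = -23
  a_6 = 0·-23 + -4·-40 + -4·3 + 1·4 = 152
  a_7 = 0·152 + -4·-23 + -4·-40 + 1·3 = 255
  a_8 = 0·255 + -4·152 + -4·-23 + 1·-40 = -556
  a_9 = 0·-556 + -4·255 + -4·152 + 1·-23 = -1651
  a_10 = 0·-1651 + -4·-556 + -4·255 + 1·152 = 1356

0,-4,-4,1 ; 1356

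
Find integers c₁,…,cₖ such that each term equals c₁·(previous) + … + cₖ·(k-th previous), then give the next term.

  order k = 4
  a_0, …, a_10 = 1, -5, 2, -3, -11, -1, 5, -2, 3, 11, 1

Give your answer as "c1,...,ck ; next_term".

1,-1,1,-1 ; -5

  a_4 = 1·-3 + -1·2 + 1·-5 + -1·1 = -11
  a_5 = 1·-11 + -1·-3 + 1·2 + -1·-5 = -1
  a_6 = 1·-1 + -1·-11 + 1·-3 + -1·2 = 5
  a_7 = 1·5 + -1·-1 + 1·-11 + -1·-3 = -2
  a_8 = 1·-2 + -1·5 + 1·-1 + -1·-11 = 3
  a_9 = 1·3 + -1·-2 + 1·5 + -1·-1 = 11
  a_10 = 1·11 + -1·3 + 1·-2 + -1·5 = 1
  a_11 = 1·1 + -1·11 + 1·3 + -1·-2 = -5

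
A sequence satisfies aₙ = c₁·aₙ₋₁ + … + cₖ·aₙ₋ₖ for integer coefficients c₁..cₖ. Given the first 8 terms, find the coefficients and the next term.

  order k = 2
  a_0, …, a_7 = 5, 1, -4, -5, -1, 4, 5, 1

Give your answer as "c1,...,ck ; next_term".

  a_2 = 1·1 + -1·5 = -4
  a_3 = 1·-4 + -1·1 = -5
  a_4 = 1·-5 + -1·-4 = -1
  a_5 = 1·-1 + -1·-5 = 4
  a_6 = 1·4 + -1·-1 = 5
  a_7 = 1·5 + -1·4 = 1
  a_8 = 1·1 + -1·5 = -4

1,-1 ; -4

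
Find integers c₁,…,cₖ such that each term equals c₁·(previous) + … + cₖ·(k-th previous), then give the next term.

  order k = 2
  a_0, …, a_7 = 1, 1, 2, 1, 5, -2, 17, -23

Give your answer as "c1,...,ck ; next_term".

-1,3 ; 74

  a_2 = -1·1 + 3·1 = 2
  a_3 = -1·2 + 3·1 = 1
  a_4 = -1·1 + 3·2 = 5
  a_5 = -1·5 + 3·1 = -2
  a_6 = -1·-2 + 3·5 = 17
  a_7 = -1·17 + 3·-2 = -23
  a_8 = -1·-23 + 3·17 = 74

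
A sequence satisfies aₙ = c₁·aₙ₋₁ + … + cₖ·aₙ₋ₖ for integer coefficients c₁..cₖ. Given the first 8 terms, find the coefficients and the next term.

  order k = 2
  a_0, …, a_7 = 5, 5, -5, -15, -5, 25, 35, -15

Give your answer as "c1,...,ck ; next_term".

  a_2 = 1·5 + -2·5 = -5
  a_3 = 1·-5 + -2·5 = -15
  a_4 = 1·-15 + -2·-5 = -5
  a_5 = 1·-5 + -2·-15 = 25
  a_6 = 1·25 + -2·-5 = 35
  a_7 = 1·35 + -2·25 = -15
  a_8 = 1·-15 + -2·35 = -85

1,-2 ; -85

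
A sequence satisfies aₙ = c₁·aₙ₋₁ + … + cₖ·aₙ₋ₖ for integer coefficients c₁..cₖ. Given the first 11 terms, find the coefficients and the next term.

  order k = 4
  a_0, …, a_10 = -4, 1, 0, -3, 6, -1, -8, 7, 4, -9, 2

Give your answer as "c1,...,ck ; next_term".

-1,-2,-1,-1 ; 5

  a_4 = -1·-3 + -2·0 + -1·1 + -1·-4 = 6
  a_5 = -1·6 + -2·-3 + -1·0 + -1·1 = -1
  a_6 = -1·-1 + -2·6 + -1·-3 + -1·0 = -8
  a_7 = -1·-8 + -2·-1 + -1·6 + -1·-3 = 7
  a_8 = -1·7 + -2·-8 + -1·-1 + -1·6 = 4
  a_9 = -1·4 + -2·7 + -1·-8 + -1·-1 = -9
  a_10 = -1·-9 + -2·4 + -1·7 + -1·-8 = 2
  a_11 = -1·2 + -2·-9 + -1·4 + -1·7 = 5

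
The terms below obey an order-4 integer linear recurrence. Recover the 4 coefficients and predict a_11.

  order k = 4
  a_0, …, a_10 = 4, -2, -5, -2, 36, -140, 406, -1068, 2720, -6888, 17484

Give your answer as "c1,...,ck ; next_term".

-4,-4,0,2 ; -44520

  a_4 = -4·-2 + -4·-5 + 0·-2 + 2·4 = 36
  a_5 = -4·36 + -4·-2 + 0·-5 + 2·-2 = -140
  a_6 = -4·-140 + -4·36 + 0·-2 + 2·-5 = 406
  a_7 = -4·406 + -4·-140 + 0·36 + 2·-2 = -1068
  a_8 = -4·-1068 + -4·406 + 0·-140 + 2·36 = 2720
  a_9 = -4·2720 + -4·-1068 + 0·406 + 2·-140 = -6888
  a_10 = -4·-6888 + -4·2720 + 0·-1068 + 2·406 = 17484
  a_11 = -4·17484 + -4·-6888 + 0·2720 + 2·-1068 = -44520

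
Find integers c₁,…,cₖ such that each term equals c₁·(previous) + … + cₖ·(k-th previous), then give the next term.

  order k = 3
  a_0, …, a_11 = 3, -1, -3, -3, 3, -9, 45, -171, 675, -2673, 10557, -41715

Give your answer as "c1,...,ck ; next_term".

  a_3 = -3·-3 + 3·-1 + -3·3 = -3
  a_4 = -3·-3 + 3·-3 + -3·-1 = 3
  a_5 = -3·3 + 3·-3 + -3·-3 = -9
  a_6 = -3·-9 + 3·3 + -3·-3 = 45
  a_7 = -3·45 + 3·-9 + -3·3 = -171
  a_8 = -3·-171 + 3·45 + -3·-9 = 675
  a_9 = -3·675 + 3·-171 + -3·45 = -2673
  a_10 = -3·-2673 + 3·675 + -3·-171 = 10557
  a_11 = -3·10557 + 3·-2673 + -3·675 = -41715
  a_12 = -3·-41715 + 3·10557 + -3·-2673 = 164835

-3,3,-3 ; 164835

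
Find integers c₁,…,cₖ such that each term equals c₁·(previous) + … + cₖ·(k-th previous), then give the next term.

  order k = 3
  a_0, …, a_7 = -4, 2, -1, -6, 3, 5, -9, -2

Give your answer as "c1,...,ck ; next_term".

0,-1,1 ; 14

  a_3 = 0·-1 + -1·2 + 1·-4 = -6
  a_4 = 0·-6 + -1·-1 + 1·2 = 3
  a_5 = 0·3 + -1·-6 + 1·-1 = 5
  a_6 = 0·5 + -1·3 + 1·-6 = -9
  a_7 = 0·-9 + -1·5 + 1·3 = -2
  a_8 = 0·-2 + -1·-9 + 1·5 = 14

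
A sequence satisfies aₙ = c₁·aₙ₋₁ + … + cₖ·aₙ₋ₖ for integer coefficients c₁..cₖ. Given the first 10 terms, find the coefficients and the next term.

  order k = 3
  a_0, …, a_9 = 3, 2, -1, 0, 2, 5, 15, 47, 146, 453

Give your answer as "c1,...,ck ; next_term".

3,0,1 ; 1406

  a_3 = 3·-1 + 0·2 + 1·3 = 0
  a_4 = 3·0 + 0·-1 + 1·2 = 2
  a_5 = 3·2 + 0·0 + 1·-1 = 5
  a_6 = 3·5 + 0·2 + 1·0 = 15
  a_7 = 3·15 + 0·5 + 1·2 = 47
  a_8 = 3·47 + 0·15 + 1·5 = 146
  a_9 = 3·146 + 0·47 + 1·15 = 453
  a_10 = 3·453 + 0·146 + 1·47 = 1406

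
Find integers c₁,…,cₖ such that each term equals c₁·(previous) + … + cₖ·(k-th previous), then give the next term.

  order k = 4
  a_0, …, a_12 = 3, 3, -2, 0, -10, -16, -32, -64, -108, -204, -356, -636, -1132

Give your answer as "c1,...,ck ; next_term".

1,2,0,-2 ; -1996

  a_4 = 1·0 + 2·-2 + 0·3 + -2·3 = -10
  a_5 = 1·-10 + 2·0 + 0·-2 + -2·3 = -16
  a_6 = 1·-16 + 2·-10 + 0·0 + -2·-2 = -32
  a_7 = 1·-32 + 2·-16 + 0·-10 + -2·0 = -64
  a_8 = 1·-64 + 2·-32 + 0·-16 + -2·-10 = -108
  a_9 = 1·-108 + 2·-64 + 0·-32 + -2·-16 = -204
  a_10 = 1·-204 + 2·-108 + 0·-64 + -2·-32 = -356
  a_11 = 1·-356 + 2·-204 + 0·-108 + -2·-64 = -636
  a_12 = 1·-636 + 2·-356 + 0·-204 + -2·-108 = -1132
  a_13 = 1·-1132 + 2·-636 + 0·-356 + -2·-204 = -1996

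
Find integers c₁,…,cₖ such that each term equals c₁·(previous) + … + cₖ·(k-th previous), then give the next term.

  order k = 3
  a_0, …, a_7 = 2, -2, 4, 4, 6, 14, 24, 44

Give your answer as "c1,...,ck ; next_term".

1,1,1 ; 82

  a_3 = 1·4 + 1·-2 + 1·2 = 4
  a_4 = 1·4 + 1·4 + 1·-2 = 6
  a_5 = 1·6 + 1·4 + 1·4 = 14
  a_6 = 1·14 + 1·6 + 1·4 = 24
  a_7 = 1·24 + 1·14 + 1·6 = 44
  a_8 = 1·44 + 1·24 + 1·14 = 82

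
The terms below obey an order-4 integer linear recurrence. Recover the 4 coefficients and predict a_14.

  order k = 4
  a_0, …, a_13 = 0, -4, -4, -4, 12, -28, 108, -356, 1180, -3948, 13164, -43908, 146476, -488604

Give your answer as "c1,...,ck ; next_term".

-3,1,-1,-2 ; 1629868

  a_4 = -3·-4 + 1·-4 + -1·-4 + -2·0 = 12
  a_5 = -3·12 + 1·-4 + -1·-4 + -2·-4 = -28
  a_6 = -3·-28 + 1·12 + -1·-4 + -2·-4 = 108
  a_7 = -3·108 + 1·-28 + -1·12 + -2·-4 = -356
  a_8 = -3·-356 + 1·108 + -1·-28 + -2·12 = 1180
  a_9 = -3·1180 + 1·-356 + -1·108 + -2·-28 = -3948
  a_10 = -3·-3948 + 1·1180 + -1·-356 + -2·108 = 13164
  a_11 = -3·13164 + 1·-3948 + -1·1180 + -2·-356 = -43908
  a_12 = -3·-43908 + 1·13164 + -1·-3948 + -2·1180 = 146476
  a_13 = -3·146476 + 1·-43908 + -1·13164 + -2·-3948 = -488604
  a_14 = -3·-488604 + 1·146476 + -1·-43908 + -2·13164 = 1629868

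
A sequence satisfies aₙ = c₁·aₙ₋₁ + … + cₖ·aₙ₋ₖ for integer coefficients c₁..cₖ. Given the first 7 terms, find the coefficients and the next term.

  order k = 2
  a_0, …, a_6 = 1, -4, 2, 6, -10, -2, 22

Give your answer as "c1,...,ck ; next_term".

-1,-2 ; -18

  a_2 = -1·-4 + -2·1 = 2
  a_3 = -1·2 + -2·-4 = 6
  a_4 = -1·6 + -2·2 = -10
  a_5 = -1·-10 + -2·6 = -2
  a_6 = -1·-2 + -2·-10 = 22
  a_7 = -1·22 + -2·-2 = -18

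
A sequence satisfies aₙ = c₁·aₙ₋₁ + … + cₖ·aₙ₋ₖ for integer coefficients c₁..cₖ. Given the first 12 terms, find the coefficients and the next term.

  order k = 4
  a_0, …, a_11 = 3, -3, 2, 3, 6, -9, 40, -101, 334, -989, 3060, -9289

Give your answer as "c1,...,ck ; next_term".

  a_4 = -2·3 + 3·2 + 0·-3 + 2·3 = 6
  a_5 = -2·6 + 3·3 + 0·2 + 2·-3 = -9
  a_6 = -2·-9 + 3·6 + 0·3 + 2·2 = 40
  a_7 = -2·40 + 3·-9 + 0·6 + 2·3 = -101
  a_8 = -2·-101 + 3·40 + 0·-9 + 2·6 = 334
  a_9 = -2·334 + 3·-101 + 0·40 + 2·-9 = -989
  a_10 = -2·-989 + 3·334 + 0·-101 + 2·40 = 3060
  a_11 = -2·3060 + 3·-989 + 0·334 + 2·-101 = -9289
  a_12 = -2·-9289 + 3·3060 + 0·-989 + 2·334 = 28426

-2,3,0,2 ; 28426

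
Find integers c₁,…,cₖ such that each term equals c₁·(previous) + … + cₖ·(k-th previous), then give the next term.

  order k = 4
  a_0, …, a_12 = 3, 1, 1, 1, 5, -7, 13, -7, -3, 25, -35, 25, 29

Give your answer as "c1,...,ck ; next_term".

  a_4 = -2·1 + -1·1 + 2·1 + 2·3 = 5
  a_5 = -2·5 + -1·1 + 2·1 + 2·1 = -7
  a_6 = -2·-7 + -1·5 + 2·1 + 2·1 = 13
  a_7 = -2·13 + -1·-7 + 2·5 + 2·1 = -7
  a_8 = -2·-7 + -1·13 + 2·-7 + 2·5 = -3
  a_9 = -2·-3 + -1·-7 + 2·13 + 2·-7 = 25
  a_10 = -2·25 + -1·-3 + 2·-7 + 2·13 = -35
  a_11 = -2·-35 + -1·25 + 2·-3 + 2·-7 = 25
  a_12 = -2·25 + -1·-35 + 2·25 + 2·-3 = 29
  a_13 = -2·29 + -1·25 + 2·-35 + 2·25 = -103

-2,-1,2,2 ; -103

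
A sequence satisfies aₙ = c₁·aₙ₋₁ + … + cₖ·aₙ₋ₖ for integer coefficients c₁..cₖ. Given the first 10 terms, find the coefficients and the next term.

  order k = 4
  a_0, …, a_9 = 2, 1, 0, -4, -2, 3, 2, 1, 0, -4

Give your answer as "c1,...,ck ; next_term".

  a_4 = 0·-4 + -1·0 + 0·1 + -1·2 = -2
  a_5 = 0·-2 + -1·-4 + 0·0 + -1·1 = 3
  a_6 = 0·3 + -1·-2 + 0·-4 + -1·0 = 2
  a_7 = 0·2 + -1·3 + 0·-2 + -1·-4 = 1
  a_8 = 0·1 + -1·2 + 0·3 + -1·-2 = 0
  a_9 = 0·0 + -1·1 + 0·2 + -1·3 = -4
  a_10 = 0·-4 + -1·0 + 0·1 + -1·2 = -2

0,-1,0,-1 ; -2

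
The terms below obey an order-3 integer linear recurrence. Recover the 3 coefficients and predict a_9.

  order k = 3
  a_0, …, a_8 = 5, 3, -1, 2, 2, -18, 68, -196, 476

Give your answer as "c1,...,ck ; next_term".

  a_3 = -4·-1 + -4·3 + 2·5 = 2
  a_4 = -4·2 + -4·-1 + 2·3 = 2
  a_5 = -4·2 + -4·2 + 2·-1 = -18
  a_6 = -4·-18 + -4·2 + 2·2 = 68
  a_7 = -4·68 + -4·-18 + 2·2 = -196
  a_8 = -4·-196 + -4·68 + 2·-18 = 476
  a_9 = -4·476 + -4·-196 + 2·68 = -984

-4,-4,2 ; -984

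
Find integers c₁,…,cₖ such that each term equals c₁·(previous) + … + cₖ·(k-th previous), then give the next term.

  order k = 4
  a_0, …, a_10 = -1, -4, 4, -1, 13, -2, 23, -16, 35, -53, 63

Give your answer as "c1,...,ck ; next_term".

  a_4 = 0·-1 + 2·4 + -1·-4 + -1·-1 = 13
  a_5 = 0·13 + 2·-1 + -1·4 + -1·-4 = -2
  a_6 = 0·-2 + 2·13 + -1·-1 + -1·4 = 23
  a_7 = 0·23 + 2·-2 + -1·13 + -1·-1 = -16
  a_8 = 0·-16 + 2·23 + -1·-2 + -1·13 = 35
  a_9 = 0·35 + 2·-16 + -1·23 + -1·-2 = -53
  a_10 = 0·-53 + 2·35 + -1·-16 + -1·23 = 63
  a_11 = 0·63 + 2·-53 + -1·35 + -1·-16 = -125

0,2,-1,-1 ; -125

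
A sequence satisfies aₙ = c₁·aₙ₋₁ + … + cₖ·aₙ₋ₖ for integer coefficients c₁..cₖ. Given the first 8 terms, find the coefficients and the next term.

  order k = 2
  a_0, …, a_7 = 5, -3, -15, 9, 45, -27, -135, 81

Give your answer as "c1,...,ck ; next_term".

  a_2 = 0·-3 + -3·5 = -15
  a_3 = 0·-15 + -3·-3 = 9
  a_4 = 0·9 + -3·-15 = 45
  a_5 = 0·45 + -3·9 = -27
  a_6 = 0·-27 + -3·45 = -135
  a_7 = 0·-135 + -3·-27 = 81
  a_8 = 0·81 + -3·-135 = 405

0,-3 ; 405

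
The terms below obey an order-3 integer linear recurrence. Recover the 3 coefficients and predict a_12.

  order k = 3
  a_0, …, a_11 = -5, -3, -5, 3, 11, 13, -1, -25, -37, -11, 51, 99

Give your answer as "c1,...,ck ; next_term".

1,-1,-1 ; 59

  a_3 = 1·-5 + -1·-3 + -1·-5 = 3
  a_4 = 1·3 + -1·-5 + -1·-3 = 11
  a_5 = 1·11 + -1·3 + -1·-5 = 13
  a_6 = 1·13 + -1·11 + -1·3 = -1
  a_7 = 1·-1 + -1·13 + -1·11 = -25
  a_8 = 1·-25 + -1·-1 + -1·13 = -37
  a_9 = 1·-37 + -1·-25 + -1·-1 = -11
  a_10 = 1·-11 + -1·-37 + -1·-25 = 51
  a_11 = 1·51 + -1·-11 + -1·-37 = 99
  a_12 = 1·99 + -1·51 + -1·-11 = 59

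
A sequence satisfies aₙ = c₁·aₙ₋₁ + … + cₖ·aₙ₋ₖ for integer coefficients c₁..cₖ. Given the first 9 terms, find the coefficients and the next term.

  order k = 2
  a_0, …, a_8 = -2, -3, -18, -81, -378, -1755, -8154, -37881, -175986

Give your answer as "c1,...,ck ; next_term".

  a_2 = 4·-3 + 3·-2 = -18
  a_3 = 4·-18 + 3·-3 = -81
  a_4 = 4·-81 + 3·-18 = -378
  a_5 = 4·-378 + 3·-81 = -1755
  a_6 = 4·-1755 + 3·-378 = -8154
  a_7 = 4·-8154 + 3·-1755 = -37881
  a_8 = 4·-37881 + 3·-8154 = -175986
  a_9 = 4·-175986 + 3·-37881 = -817587

4,3 ; -817587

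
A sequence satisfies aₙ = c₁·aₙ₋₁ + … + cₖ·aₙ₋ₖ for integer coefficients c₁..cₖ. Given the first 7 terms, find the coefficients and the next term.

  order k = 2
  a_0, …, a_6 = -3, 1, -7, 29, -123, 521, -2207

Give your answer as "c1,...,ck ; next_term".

-4,1 ; 9349

  a_2 = -4·1 + 1·-3 = -7
  a_3 = -4·-7 + 1·1 = 29
  a_4 = -4·29 + 1·-7 = -123
  a_5 = -4·-123 + 1·29 = 521
  a_6 = -4·521 + 1·-123 = -2207
  a_7 = -4·-2207 + 1·521 = 9349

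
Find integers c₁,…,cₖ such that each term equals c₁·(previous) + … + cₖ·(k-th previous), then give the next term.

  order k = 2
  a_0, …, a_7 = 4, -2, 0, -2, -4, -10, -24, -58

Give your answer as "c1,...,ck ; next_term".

  a_2 = 2·-2 + 1·4 = 0
  a_3 = 2·0 + 1·-2 = -2
  a_4 = 2·-2 + 1·0 = -4
  a_5 = 2·-4 + 1·-2 = -10
  a_6 = 2·-10 + 1·-4 = -24
  a_7 = 2·-24 + 1·-10 = -58
  a_8 = 2·-58 + 1·-24 = -140

2,1 ; -140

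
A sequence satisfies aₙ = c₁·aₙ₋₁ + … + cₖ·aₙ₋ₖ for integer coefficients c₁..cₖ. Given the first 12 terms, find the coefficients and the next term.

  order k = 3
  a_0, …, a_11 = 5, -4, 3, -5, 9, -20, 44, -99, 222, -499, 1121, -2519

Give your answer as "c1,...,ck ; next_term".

  a_3 = -2·3 + 1·-4 + 1·5 = -5
  a_4 = -2·-5 + 1·3 + 1·-4 = 9
  a_5 = -2·9 + 1·-5 + 1·3 = -20
  a_6 = -2·-20 + 1·9 + 1·-5 = 44
  a_7 = -2·44 + 1·-20 + 1·9 = -99
  a_8 = -2·-99 + 1·44 + 1·-20 = 222
  a_9 = -2·222 + 1·-99 + 1·44 = -499
  a_10 = -2·-499 + 1·222 + 1·-99 = 1121
  a_11 = -2·1121 + 1·-499 + 1·222 = -2519
  a_12 = -2·-2519 + 1·1121 + 1·-499 = 5660

-2,1,1 ; 5660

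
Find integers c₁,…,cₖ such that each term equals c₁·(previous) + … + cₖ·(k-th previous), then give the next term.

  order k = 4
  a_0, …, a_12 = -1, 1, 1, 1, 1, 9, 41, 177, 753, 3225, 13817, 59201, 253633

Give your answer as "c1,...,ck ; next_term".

4,1,0,4 ; 1086633

  a_4 = 4·1 + 1·1 + 0·1 + 4·-1 = 1
  a_5 = 4·1 + 1·1 + 0·1 + 4·1 = 9
  a_6 = 4·9 + 1·1 + 0·1 + 4·1 = 41
  a_7 = 4·41 + 1·9 + 0·1 + 4·1 = 177
  a_8 = 4·177 + 1·41 + 0·9 + 4·1 = 753
  a_9 = 4·753 + 1·177 + 0·41 + 4·9 = 3225
  a_10 = 4·3225 + 1·753 + 0·177 + 4·41 = 13817
  a_11 = 4·13817 + 1·3225 + 0·753 + 4·177 = 59201
  a_12 = 4·59201 + 1·13817 + 0·3225 + 4·753 = 253633
  a_13 = 4·253633 + 1·59201 + 0·13817 + 4·3225 = 1086633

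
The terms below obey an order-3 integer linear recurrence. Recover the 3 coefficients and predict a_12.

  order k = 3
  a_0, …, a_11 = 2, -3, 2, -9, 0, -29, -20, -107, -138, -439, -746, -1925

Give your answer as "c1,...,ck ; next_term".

1,3,-1 ; -3724

  a_3 = 1·2 + 3·-3 + -1·2 = -9
  a_4 = 1·-9 + 3·2 + -1·-3 = 0
  a_5 = 1·0 + 3·-9 + -1·2 = -29
  a_6 = 1·-29 + 3·0 + -1·-9 = -20
  a_7 = 1·-20 + 3·-29 + -1·0 = -107
  a_8 = 1·-107 + 3·-20 + -1·-29 = -138
  a_9 = 1·-138 + 3·-107 + -1·-20 = -439
  a_10 = 1·-439 + 3·-138 + -1·-107 = -746
  a_11 = 1·-746 + 3·-439 + -1·-138 = -1925
  a_12 = 1·-1925 + 3·-746 + -1·-439 = -3724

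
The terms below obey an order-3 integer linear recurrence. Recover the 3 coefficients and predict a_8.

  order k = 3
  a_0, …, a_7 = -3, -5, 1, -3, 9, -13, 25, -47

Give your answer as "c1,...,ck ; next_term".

-1,1,-1 ; 85

  a_3 = -1·1 + 1·-5 + -1·-3 = -3
  a_4 = -1·-3 + 1·1 + -1·-5 = 9
  a_5 = -1·9 + 1·-3 + -1·1 = -13
  a_6 = -1·-13 + 1·9 + -1·-3 = 25
  a_7 = -1·25 + 1·-13 + -1·9 = -47
  a_8 = -1·-47 + 1·25 + -1·-13 = 85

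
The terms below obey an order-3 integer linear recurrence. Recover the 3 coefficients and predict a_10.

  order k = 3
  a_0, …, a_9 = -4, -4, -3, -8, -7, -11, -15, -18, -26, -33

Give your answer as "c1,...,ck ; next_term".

0,1,1 ; -44

  a_3 = 0·-3 + 1·-4 + 1·-4 = -8
  a_4 = 0·-8 + 1·-3 + 1·-4 = -7
  a_5 = 0·-7 + 1·-8 + 1·-3 = -11
  a_6 = 0·-11 + 1·-7 + 1·-8 = -15
  a_7 = 0·-15 + 1·-11 + 1·-7 = -18
  a_8 = 0·-18 + 1·-15 + 1·-11 = -26
  a_9 = 0·-26 + 1·-18 + 1·-15 = -33
  a_10 = 0·-33 + 1·-26 + 1·-18 = -44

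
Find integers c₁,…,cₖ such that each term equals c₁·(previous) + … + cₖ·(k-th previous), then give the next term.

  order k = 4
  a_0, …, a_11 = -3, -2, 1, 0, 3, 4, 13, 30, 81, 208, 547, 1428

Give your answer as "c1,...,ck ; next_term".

3,0,-3,1 ; 3741

  a_4 = 3·0 + 0·1 + -3·-2 + 1·-3 = 3
  a_5 = 3·3 + 0·0 + -3·1 + 1·-2 = 4
  a_6 = 3·4 + 0·3 + -3·0 + 1·1 = 13
  a_7 = 3·13 + 0·4 + -3·3 + 1·0 = 30
  a_8 = 3·30 + 0·13 + -3·4 + 1·3 = 81
  a_9 = 3·81 + 0·30 + -3·13 + 1·4 = 208
  a_10 = 3·208 + 0·81 + -3·30 + 1·13 = 547
  a_11 = 3·547 + 0·208 + -3·81 + 1·30 = 1428
  a_12 = 3·1428 + 0·547 + -3·208 + 1·81 = 3741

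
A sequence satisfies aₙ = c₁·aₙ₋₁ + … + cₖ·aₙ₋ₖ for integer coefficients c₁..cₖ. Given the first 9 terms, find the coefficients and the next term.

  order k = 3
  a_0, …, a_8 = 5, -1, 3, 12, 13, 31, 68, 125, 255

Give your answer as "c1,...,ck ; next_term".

  a_3 = 1·3 + 1·-1 + 2·5 = 12
  a_4 = 1·12 + 1·3 + 2·-1 = 13
  a_5 = 1·13 + 1·12 + 2·3 = 31
  a_6 = 1·31 + 1·13 + 2·12 = 68
  a_7 = 1·68 + 1·31 + 2·13 = 125
  a_8 = 1·125 + 1·68 + 2·31 = 255
  a_9 = 1·255 + 1·125 + 2·68 = 516

1,1,2 ; 516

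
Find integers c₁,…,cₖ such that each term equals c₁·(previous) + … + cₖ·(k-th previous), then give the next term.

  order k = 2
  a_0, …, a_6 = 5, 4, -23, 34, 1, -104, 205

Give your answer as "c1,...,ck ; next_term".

  a_2 = -2·4 + -3·5 = -23
  a_3 = -2·-23 + -3·4 = 34
  a_4 = -2·34 + -3·-23 = 1
  a_5 = -2·1 + -3·34 = -104
  a_6 = -2·-104 + -3·1 = 205
  a_7 = -2·205 + -3·-104 = -98

-2,-3 ; -98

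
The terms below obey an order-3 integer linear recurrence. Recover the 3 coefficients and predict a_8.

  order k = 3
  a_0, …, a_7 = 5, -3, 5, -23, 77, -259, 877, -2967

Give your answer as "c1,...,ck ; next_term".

-3,1,-1 ; 10037

  a_3 = -3·5 + 1·-3 + -1·5 = -23
  a_4 = -3·-23 + 1·5 + -1·-3 = 77
  a_5 = -3·77 + 1·-23 + -1·5 = -259
  a_6 = -3·-259 + 1·77 + -1·-23 = 877
  a_7 = -3·877 + 1·-259 + -1·77 = -2967
  a_8 = -3·-2967 + 1·877 + -1·-259 = 10037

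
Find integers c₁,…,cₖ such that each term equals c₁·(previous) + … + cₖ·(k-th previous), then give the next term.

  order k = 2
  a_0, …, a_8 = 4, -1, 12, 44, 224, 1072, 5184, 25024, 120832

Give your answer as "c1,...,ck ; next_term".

4,4 ; 583424

  a_2 = 4·-1 + 4·4 = 12
  a_3 = 4·12 + 4·-1 = 44
  a_4 = 4·44 + 4·12 = 224
  a_5 = 4·224 + 4·44 = 1072
  a_6 = 4·1072 + 4·224 = 5184
  a_7 = 4·5184 + 4·1072 = 25024
  a_8 = 4·25024 + 4·5184 = 120832
  a_9 = 4·120832 + 4·25024 = 583424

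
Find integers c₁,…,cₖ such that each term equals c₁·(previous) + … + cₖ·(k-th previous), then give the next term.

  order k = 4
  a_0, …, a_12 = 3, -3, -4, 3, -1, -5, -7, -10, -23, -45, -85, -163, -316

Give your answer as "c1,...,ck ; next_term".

1,1,1,1 ; -609

  a_4 = 1·3 + 1·-4 + 1·-3 + 1·3 = -1
  a_5 = 1·-1 + 1·3 + 1·-4 + 1·-3 = -5
  a_6 = 1·-5 + 1·-1 + 1·3 + 1·-4 = -7
  a_7 = 1·-7 + 1·-5 + 1·-1 + 1·3 = -10
  a_8 = 1·-10 + 1·-7 + 1·-5 + 1·-1 = -23
  a_9 = 1·-23 + 1·-10 + 1·-7 + 1·-5 = -45
  a_10 = 1·-45 + 1·-23 + 1·-10 + 1·-7 = -85
  a_11 = 1·-85 + 1·-45 + 1·-23 + 1·-10 = -163
  a_12 = 1·-163 + 1·-85 + 1·-45 + 1·-23 = -316
  a_13 = 1·-316 + 1·-163 + 1·-85 + 1·-45 = -609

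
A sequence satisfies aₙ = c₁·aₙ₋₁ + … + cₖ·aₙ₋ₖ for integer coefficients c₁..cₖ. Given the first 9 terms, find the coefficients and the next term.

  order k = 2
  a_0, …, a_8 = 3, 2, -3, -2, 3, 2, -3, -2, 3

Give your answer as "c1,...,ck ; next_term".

0,-1 ; 2

  a_2 = 0·2 + -1·3 = -3
  a_3 = 0·-3 + -1·2 = -2
  a_4 = 0·-2 + -1·-3 = 3
  a_5 = 0·3 + -1·-2 = 2
  a_6 = 0·2 + -1·3 = -3
  a_7 = 0·-3 + -1·2 = -2
  a_8 = 0·-2 + -1·-3 = 3
  a_9 = 0·3 + -1·-2 = 2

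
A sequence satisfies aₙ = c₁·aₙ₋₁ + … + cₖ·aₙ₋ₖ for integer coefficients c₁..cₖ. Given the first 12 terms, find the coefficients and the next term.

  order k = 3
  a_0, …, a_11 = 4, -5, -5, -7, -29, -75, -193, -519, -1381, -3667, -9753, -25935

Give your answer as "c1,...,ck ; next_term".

2,1,2 ; -68957

  a_3 = 2·-5 + 1·-5 + 2·4 = -7
  a_4 = 2·-7 + 1·-5 + 2·-5 = -29
  a_5 = 2·-29 + 1·-7 + 2·-5 = -75
  a_6 = 2·-75 + 1·-29 + 2·-7 = -193
  a_7 = 2·-193 + 1·-75 + 2·-29 = -519
  a_8 = 2·-519 + 1·-193 + 2·-75 = -1381
  a_9 = 2·-1381 + 1·-519 + 2·-193 = -3667
  a_10 = 2·-3667 + 1·-1381 + 2·-519 = -9753
  a_11 = 2·-9753 + 1·-3667 + 2·-1381 = -25935
  a_12 = 2·-25935 + 1·-9753 + 2·-3667 = -68957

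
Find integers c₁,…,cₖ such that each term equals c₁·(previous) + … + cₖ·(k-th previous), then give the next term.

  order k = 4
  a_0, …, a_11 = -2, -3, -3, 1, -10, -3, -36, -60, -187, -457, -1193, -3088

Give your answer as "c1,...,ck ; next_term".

1,4,1,-2 ; -7943

  a_4 = 1·1 + 4·-3 + 1·-3 + -2·-2 = -10
  a_5 = 1·-10 + 4·1 + 1·-3 + -2·-3 = -3
  a_6 = 1·-3 + 4·-10 + 1·1 + -2·-3 = -36
  a_7 = 1·-36 + 4·-3 + 1·-10 + -2·1 = -60
  a_8 = 1·-60 + 4·-36 + 1·-3 + -2·-10 = -187
  a_9 = 1·-187 + 4·-60 + 1·-36 + -2·-3 = -457
  a_10 = 1·-457 + 4·-187 + 1·-60 + -2·-36 = -1193
  a_11 = 1·-1193 + 4·-457 + 1·-187 + -2·-60 = -3088
  a_12 = 1·-3088 + 4·-1193 + 1·-457 + -2·-187 = -7943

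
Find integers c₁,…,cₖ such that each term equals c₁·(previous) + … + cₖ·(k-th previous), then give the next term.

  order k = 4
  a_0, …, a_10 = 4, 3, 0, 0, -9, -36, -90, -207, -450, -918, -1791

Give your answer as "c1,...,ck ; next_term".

  a_4 = 3·0 + -2·0 + 1·3 + -3·4 = -9
  a_5 = 3·-9 + -2·0 + 1·0 + -3·3 = -36
  a_6 = 3·-36 + -2·-9 + 1·0 + -3·0 = -90
  a_7 = 3·-90 + -2·-36 + 1·-9 + -3·0 = -207
  a_8 = 3·-207 + -2·-90 + 1·-36 + -3·-9 = -450
  a_9 = 3·-450 + -2·-207 + 1·-90 + -3·-36 = -918
  a_10 = 3·-918 + -2·-450 + 1·-207 + -3·-90 = -1791
  a_11 = 3·-1791 + -2·-918 + 1·-450 + -3·-207 = -3366

3,-2,1,-3 ; -3366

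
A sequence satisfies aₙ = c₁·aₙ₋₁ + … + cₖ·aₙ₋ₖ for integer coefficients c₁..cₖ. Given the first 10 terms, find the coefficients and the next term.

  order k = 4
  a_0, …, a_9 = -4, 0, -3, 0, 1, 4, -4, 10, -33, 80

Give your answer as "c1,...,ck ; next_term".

  a_4 = -2·0 + 1·-3 + -2·0 + -1·-4 = 1
  a_5 = -2·1 + 1·0 + -2·-3 + -1·0 = 4
  a_6 = -2·4 + 1·1 + -2·0 + -1·-3 = -4
  a_7 = -2·-4 + 1·4 + -2·1 + -1·0 = 10
  a_8 = -2·10 + 1·-4 + -2·4 + -1·1 = -33
  a_9 = -2·-33 + 1·10 + -2·-4 + -1·4 = 80
  a_10 = -2·80 + 1·-33 + -2·10 + -1·-4 = -209

-2,1,-2,-1 ; -209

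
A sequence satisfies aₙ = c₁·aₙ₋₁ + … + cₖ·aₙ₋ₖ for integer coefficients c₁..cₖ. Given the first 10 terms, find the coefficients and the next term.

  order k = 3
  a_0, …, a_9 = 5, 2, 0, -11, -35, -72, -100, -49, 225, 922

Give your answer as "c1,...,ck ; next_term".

3,-3,-1 ; 2140

  a_3 = 3·0 + -3·2 + -1·5 = -11
  a_4 = 3·-11 + -3·0 + -1·2 = -35
  a_5 = 3·-35 + -3·-11 + -1·0 = -72
  a_6 = 3·-72 + -3·-35 + -1·-11 = -100
  a_7 = 3·-100 + -3·-72 + -1·-35 = -49
  a_8 = 3·-49 + -3·-100 + -1·-72 = 225
  a_9 = 3·225 + -3·-49 + -1·-100 = 922
  a_10 = 3·922 + -3·225 + -1·-49 = 2140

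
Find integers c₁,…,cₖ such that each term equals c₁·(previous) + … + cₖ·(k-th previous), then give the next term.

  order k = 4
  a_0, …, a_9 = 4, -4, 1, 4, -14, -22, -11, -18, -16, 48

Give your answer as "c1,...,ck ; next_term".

  a_4 = 2·4 + -2·1 + 2·-4 + -3·4 = -14
  a_5 = 2·-14 + -2·4 + 2·1 + -3·-4 = -22
  a_6 = 2·-22 + -2·-14 + 2·4 + -3·1 = -11
  a_7 = 2·-11 + -2·-22 + 2·-14 + -3·4 = -18
  a_8 = 2·-18 + -2·-11 + 2·-22 + -3·-14 = -16
  a_9 = 2·-16 + -2·-18 + 2·-11 + -3·-22 = 48
  a_10 = 2·48 + -2·-16 + 2·-18 + -3·-11 = 125

2,-2,2,-3 ; 125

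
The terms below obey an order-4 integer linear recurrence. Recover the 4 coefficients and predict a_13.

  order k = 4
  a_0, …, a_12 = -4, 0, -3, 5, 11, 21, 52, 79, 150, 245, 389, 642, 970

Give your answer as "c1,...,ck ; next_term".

1,2,0,-3 ; 1519

  a_4 = 1·5 + 2·-3 + 0·0 + -3·-4 = 11
  a_5 = 1·11 + 2·5 + 0·-3 + -3·0 = 21
  a_6 = 1·21 + 2·11 + 0·5 + -3·-3 = 52
  a_7 = 1·52 + 2·21 + 0·11 + -3·5 = 79
  a_8 = 1·79 + 2·52 + 0·21 + -3·11 = 150
  a_9 = 1·150 + 2·79 + 0·52 + -3·21 = 245
  a_10 = 1·245 + 2·150 + 0·79 + -3·52 = 389
  a_11 = 1·389 + 2·245 + 0·150 + -3·79 = 642
  a_12 = 1·642 + 2·389 + 0·245 + -3·150 = 970
  a_13 = 1·970 + 2·642 + 0·389 + -3·245 = 1519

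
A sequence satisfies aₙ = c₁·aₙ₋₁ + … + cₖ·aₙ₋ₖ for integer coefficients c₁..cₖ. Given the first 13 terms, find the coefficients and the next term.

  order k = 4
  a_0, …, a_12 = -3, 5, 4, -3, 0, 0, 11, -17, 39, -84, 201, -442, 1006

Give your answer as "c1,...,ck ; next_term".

  a_4 = -1·-3 + 2·4 + -1·5 + 2·-3 = 0
  a_5 = -1·0 + 2·-3 + -1·4 + 2·5 = 0
  a_6 = -1·0 + 2·0 + -1·-3 + 2·4 = 11
  a_7 = -1·11 + 2·0 + -1·0 + 2·-3 = -17
  a_8 = -1·-17 + 2·11 + -1·0 + 2·0 = 39
  a_9 = -1·39 + 2·-17 + -1·11 + 2·0 = -84
  a_10 = -1·-84 + 2·39 + -1·-17 + 2·11 = 201
  a_11 = -1·201 + 2·-84 + -1·39 + 2·-17 = -442
  a_12 = -1·-442 + 2·201 + -1·-84 + 2·39 = 1006
  a_13 = -1·1006 + 2·-442 + -1·201 + 2·-84 = -2259

-1,2,-1,2 ; -2259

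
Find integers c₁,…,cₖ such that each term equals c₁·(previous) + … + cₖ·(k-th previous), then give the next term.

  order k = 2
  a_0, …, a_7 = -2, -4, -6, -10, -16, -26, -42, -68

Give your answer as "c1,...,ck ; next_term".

  a_2 = 1·-4 + 1·-2 = -6
  a_3 = 1·-6 + 1·-4 = -10
  a_4 = 1·-10 + 1·-6 = -16
  a_5 = 1·-16 + 1·-10 = -26
  a_6 = 1·-26 + 1·-16 = -42
  a_7 = 1·-42 + 1·-26 = -68
  a_8 = 1·-68 + 1·-42 = -110

1,1 ; -110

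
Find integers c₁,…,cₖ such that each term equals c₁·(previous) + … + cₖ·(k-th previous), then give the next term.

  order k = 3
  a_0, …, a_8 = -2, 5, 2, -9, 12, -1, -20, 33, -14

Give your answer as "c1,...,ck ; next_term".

-1,-1,1 ; -39

  a_3 = -1·2 + -1·5 + 1·-2 = -9
  a_4 = -1·-9 + -1·2 + 1·5 = 12
  a_5 = -1·12 + -1·-9 + 1·2 = -1
  a_6 = -1·-1 + -1·12 + 1·-9 = -20
  a_7 = -1·-20 + -1·-1 + 1·12 = 33
  a_8 = -1·33 + -1·-20 + 1·-1 = -14
  a_9 = -1·-14 + -1·33 + 1·-20 = -39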